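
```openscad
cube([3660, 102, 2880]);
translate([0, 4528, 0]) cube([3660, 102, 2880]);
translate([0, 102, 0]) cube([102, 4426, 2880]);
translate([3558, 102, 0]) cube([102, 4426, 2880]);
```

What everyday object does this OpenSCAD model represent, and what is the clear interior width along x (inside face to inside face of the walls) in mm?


A house (or room) frame. The interior width is 3456 mm.

Four 2880 mm walls enclosing a rectangle with no floor or roof — a room or house frame. Outside width is 3660 mm and wall thickness is 102 mm, so the interior width is 3660 − 2 × 102 = 3456 mm.


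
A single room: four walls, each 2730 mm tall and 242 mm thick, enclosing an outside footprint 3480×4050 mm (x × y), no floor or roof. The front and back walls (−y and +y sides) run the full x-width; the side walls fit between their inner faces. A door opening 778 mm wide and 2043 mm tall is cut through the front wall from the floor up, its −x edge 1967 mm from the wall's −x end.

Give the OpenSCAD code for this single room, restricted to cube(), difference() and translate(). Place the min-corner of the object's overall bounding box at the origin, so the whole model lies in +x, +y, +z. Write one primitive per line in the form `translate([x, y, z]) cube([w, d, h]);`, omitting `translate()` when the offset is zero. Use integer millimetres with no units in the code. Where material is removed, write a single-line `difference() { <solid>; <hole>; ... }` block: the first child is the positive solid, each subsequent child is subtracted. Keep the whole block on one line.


difference() { cube([3480, 242, 2730]); translate([1967, 0, 0]) cube([778, 242, 2043]); }
translate([0, 3808, 0]) cube([3480, 242, 2730]);
translate([0, 242, 0]) cube([242, 3566, 2730]);
translate([3238, 242, 0]) cube([242, 3566, 2730]);


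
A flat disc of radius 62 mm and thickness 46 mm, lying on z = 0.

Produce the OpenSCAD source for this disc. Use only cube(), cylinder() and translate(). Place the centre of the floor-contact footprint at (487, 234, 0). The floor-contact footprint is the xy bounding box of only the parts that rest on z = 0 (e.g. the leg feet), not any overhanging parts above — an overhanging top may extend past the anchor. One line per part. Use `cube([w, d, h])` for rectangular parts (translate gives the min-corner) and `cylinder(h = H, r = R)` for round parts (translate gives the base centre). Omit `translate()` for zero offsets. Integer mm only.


translate([487, 234, 0]) cylinder(h = 46, r = 62);


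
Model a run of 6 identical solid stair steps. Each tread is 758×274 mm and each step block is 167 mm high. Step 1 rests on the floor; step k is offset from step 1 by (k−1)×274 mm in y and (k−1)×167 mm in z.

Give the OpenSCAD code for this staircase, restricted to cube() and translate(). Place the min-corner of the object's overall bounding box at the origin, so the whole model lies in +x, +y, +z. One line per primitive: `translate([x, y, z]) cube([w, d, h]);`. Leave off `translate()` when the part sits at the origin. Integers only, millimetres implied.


cube([758, 274, 167]);
translate([0, 274, 167]) cube([758, 274, 167]);
translate([0, 548, 334]) cube([758, 274, 167]);
translate([0, 822, 501]) cube([758, 274, 167]);
translate([0, 1096, 668]) cube([758, 274, 167]);
translate([0, 1370, 835]) cube([758, 274, 167]);


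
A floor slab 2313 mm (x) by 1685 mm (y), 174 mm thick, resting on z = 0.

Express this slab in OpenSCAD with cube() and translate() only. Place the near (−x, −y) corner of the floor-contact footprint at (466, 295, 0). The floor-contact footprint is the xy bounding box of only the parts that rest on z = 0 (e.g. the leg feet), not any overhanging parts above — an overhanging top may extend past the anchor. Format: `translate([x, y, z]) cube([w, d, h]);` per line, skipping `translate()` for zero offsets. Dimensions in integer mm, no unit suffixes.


translate([466, 295, 0]) cube([2313, 1685, 174]);


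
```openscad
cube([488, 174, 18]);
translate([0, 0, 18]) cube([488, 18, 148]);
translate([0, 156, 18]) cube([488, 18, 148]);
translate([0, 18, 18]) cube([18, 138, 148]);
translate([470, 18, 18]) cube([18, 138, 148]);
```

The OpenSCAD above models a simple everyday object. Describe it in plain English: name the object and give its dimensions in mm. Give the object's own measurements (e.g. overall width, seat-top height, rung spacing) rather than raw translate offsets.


An open-topped rectangular box: outside dimensions 488×174×166 mm, with a uniform wall and base thickness of 18 mm. The base is a full 488×174 slab on the floor; four walls sit on top of the base. The front and back walls (the −y and +y sides) span the full width; the two side walls fit between them.


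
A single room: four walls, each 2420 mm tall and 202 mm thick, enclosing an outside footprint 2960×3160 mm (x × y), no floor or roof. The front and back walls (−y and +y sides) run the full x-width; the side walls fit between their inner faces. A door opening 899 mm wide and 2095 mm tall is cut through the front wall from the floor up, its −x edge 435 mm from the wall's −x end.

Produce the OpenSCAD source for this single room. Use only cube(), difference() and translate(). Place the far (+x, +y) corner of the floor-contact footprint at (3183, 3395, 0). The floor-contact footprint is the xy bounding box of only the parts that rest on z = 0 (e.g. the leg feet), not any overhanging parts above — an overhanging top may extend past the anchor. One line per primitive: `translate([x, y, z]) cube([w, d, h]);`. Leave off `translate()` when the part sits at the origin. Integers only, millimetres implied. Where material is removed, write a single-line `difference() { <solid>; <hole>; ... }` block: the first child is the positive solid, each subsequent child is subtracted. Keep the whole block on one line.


difference() { translate([223, 235, 0]) cube([2960, 202, 2420]); translate([658, 235, 0]) cube([899, 202, 2095]); }
translate([223, 3193, 0]) cube([2960, 202, 2420]);
translate([223, 437, 0]) cube([202, 2756, 2420]);
translate([2981, 437, 0]) cube([202, 2756, 2420]);


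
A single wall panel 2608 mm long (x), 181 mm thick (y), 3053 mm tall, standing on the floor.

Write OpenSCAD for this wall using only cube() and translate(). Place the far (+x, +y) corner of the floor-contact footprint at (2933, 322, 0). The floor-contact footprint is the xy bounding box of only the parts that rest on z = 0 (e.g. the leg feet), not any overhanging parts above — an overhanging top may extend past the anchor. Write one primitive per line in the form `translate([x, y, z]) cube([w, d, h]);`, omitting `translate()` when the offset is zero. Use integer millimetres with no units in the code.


translate([325, 141, 0]) cube([2608, 181, 3053]);


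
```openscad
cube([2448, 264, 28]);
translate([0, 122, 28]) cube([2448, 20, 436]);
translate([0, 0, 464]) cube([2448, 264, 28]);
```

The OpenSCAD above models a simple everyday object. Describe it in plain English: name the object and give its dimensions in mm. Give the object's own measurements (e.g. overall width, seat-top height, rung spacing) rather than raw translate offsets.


An I-beam lying along x, 2448 mm long. Overall section height 492 mm. Two flanges 264 mm wide (y) and 28 mm thick, one on the floor and one at the top; a web 20 mm thick runs between them, centred on the flange width.


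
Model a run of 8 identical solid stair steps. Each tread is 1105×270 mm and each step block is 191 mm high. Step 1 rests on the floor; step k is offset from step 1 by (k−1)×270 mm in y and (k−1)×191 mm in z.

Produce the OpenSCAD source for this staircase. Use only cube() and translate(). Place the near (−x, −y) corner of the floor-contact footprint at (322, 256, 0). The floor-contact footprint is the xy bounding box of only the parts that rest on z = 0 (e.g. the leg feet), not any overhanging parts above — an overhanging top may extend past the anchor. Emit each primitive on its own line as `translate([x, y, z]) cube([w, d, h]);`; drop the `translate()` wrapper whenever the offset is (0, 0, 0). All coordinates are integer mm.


translate([322, 256, 0]) cube([1105, 270, 191]);
translate([322, 526, 191]) cube([1105, 270, 191]);
translate([322, 796, 382]) cube([1105, 270, 191]);
translate([322, 1066, 573]) cube([1105, 270, 191]);
translate([322, 1336, 764]) cube([1105, 270, 191]);
translate([322, 1606, 955]) cube([1105, 270, 191]);
translate([322, 1876, 1146]) cube([1105, 270, 191]);
translate([322, 2146, 1337]) cube([1105, 270, 191]);


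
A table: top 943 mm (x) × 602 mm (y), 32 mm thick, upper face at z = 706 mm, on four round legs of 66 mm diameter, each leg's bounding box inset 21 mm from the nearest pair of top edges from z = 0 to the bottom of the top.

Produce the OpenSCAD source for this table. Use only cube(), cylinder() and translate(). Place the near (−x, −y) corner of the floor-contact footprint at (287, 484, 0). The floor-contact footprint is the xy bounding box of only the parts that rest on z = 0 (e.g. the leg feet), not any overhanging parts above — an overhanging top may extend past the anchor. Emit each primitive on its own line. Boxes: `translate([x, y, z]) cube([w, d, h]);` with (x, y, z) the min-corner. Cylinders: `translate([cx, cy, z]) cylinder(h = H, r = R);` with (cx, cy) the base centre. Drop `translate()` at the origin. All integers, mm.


translate([266, 463, 674]) cube([943, 602, 32]);
translate([320, 517, 0]) cylinder(h = 674, r = 33);
translate([1155, 517, 0]) cylinder(h = 674, r = 33);
translate([320, 1011, 0]) cylinder(h = 674, r = 33);
translate([1155, 1011, 0]) cylinder(h = 674, r = 33);


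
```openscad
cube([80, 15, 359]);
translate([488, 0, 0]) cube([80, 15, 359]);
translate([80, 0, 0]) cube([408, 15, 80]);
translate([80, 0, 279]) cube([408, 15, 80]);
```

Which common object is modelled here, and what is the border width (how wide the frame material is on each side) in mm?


A picture frame. The border width is 80 mm.

Four thin pieces enclosing a rectangular opening — a picture frame. The two full-height stiles are 359 mm tall; the top rail sits at z = 279 and is 80 mm tall, so the border above the opening is 359 − 279 = 80 mm, matching the stile x-width.


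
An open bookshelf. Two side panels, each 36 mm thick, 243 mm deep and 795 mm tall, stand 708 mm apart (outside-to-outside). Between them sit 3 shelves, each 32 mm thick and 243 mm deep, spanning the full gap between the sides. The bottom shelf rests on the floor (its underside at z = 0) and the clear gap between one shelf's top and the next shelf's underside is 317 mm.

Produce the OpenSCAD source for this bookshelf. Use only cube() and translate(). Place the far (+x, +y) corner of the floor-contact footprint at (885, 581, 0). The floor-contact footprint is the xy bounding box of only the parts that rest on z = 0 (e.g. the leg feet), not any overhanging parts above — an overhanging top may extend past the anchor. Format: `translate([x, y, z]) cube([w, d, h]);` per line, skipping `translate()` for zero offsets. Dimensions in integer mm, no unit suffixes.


translate([177, 338, 0]) cube([36, 243, 795]);
translate([849, 338, 0]) cube([36, 243, 795]);
translate([213, 338, 0]) cube([636, 243, 32]);
translate([213, 338, 349]) cube([636, 243, 32]);
translate([213, 338, 698]) cube([636, 243, 32]);


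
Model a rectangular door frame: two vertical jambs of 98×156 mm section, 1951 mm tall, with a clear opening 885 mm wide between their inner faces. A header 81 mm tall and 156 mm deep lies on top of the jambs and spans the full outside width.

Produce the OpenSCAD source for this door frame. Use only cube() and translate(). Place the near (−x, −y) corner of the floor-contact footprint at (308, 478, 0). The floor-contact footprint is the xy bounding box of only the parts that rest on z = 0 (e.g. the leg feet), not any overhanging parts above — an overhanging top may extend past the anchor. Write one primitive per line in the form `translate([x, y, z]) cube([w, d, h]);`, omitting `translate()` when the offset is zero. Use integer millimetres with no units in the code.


translate([308, 478, 0]) cube([98, 156, 1951]);
translate([1291, 478, 0]) cube([98, 156, 1951]);
translate([308, 478, 1951]) cube([1081, 156, 81]);


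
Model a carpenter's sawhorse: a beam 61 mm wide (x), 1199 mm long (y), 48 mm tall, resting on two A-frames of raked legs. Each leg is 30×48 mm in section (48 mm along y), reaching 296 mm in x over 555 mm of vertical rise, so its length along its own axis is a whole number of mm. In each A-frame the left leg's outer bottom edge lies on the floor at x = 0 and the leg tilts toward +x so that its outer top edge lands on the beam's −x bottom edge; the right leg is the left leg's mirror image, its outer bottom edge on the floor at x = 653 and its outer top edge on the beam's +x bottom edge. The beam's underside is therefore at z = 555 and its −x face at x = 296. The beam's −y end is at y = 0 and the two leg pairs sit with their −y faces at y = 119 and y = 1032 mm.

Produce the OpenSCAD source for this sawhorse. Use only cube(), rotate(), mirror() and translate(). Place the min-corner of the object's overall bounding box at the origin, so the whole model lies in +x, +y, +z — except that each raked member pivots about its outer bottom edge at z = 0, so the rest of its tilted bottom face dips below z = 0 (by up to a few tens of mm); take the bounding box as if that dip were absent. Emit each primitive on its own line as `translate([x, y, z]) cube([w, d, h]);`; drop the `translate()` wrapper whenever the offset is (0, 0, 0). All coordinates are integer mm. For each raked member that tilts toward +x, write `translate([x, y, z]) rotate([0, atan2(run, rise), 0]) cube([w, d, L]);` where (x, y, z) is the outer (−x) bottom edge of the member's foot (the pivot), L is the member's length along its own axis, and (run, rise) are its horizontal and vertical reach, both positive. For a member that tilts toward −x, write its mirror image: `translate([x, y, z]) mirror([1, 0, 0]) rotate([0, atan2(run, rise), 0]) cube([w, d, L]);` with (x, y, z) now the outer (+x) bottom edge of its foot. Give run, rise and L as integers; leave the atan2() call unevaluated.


translate([296, 0, 555]) cube([61, 1199, 48]);
translate([0, 119, 0]) rotate([0, atan2(296, 555), 0]) cube([30, 48, 629]);
translate([653, 119, 0]) mirror([1, 0, 0]) rotate([0, atan2(296, 555), 0]) cube([30, 48, 629]);
translate([0, 1032, 0]) rotate([0, atan2(296, 555), 0]) cube([30, 48, 629]);
translate([653, 1032, 0]) mirror([1, 0, 0]) rotate([0, atan2(296, 555), 0]) cube([30, 48, 629]);


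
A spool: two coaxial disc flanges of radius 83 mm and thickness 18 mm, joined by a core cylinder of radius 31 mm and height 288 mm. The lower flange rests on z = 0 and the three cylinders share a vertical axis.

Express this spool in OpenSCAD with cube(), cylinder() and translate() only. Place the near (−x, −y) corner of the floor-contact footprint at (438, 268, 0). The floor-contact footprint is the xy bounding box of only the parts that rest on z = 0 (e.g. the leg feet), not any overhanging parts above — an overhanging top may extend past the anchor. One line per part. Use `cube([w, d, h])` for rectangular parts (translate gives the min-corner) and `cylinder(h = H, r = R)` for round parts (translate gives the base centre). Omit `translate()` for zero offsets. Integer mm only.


translate([521, 351, 0]) cylinder(h = 18, r = 83);
translate([521, 351, 18]) cylinder(h = 288, r = 31);
translate([521, 351, 306]) cylinder(h = 18, r = 83);


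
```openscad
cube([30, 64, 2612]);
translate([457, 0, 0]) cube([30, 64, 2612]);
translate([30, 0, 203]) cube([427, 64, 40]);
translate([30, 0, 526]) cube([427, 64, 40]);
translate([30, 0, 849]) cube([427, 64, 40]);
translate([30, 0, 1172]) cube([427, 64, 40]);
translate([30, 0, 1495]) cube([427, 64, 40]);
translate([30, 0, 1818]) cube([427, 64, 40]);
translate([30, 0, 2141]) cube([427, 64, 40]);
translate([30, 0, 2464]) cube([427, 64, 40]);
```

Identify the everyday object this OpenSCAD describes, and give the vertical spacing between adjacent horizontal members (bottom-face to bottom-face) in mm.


A ladder. The rung spacing is 323 mm.

Two tall 30×64 posts with 8 short bars between them — a ladder. Adjacent rungs sit at z = 203 and z = 526, so the spacing is 526 − 203 = 323 mm.


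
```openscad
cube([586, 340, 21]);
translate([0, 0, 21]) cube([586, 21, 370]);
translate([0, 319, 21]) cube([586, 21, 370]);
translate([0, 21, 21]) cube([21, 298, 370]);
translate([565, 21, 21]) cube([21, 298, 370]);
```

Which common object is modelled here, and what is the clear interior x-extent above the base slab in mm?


An open box. The internal width is 544 mm.

A 586×340 base slab with four walls standing on it — an open box. The base is 586 mm wide and the walls are 21 mm thick, so the internal width is 586 − 2 × 21 = 544 mm.


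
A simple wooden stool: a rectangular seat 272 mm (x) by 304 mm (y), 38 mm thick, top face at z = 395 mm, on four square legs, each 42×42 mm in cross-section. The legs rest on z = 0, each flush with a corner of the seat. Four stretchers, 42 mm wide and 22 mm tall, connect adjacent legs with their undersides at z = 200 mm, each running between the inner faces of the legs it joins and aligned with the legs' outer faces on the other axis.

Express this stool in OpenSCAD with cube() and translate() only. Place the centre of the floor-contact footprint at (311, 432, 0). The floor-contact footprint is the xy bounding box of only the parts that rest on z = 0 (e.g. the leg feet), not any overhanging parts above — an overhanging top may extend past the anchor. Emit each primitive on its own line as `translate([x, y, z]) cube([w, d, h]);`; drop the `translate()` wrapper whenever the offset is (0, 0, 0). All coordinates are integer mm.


translate([175, 280, 357]) cube([272, 304, 38]);
translate([175, 280, 0]) cube([42, 42, 357]);
translate([405, 280, 0]) cube([42, 42, 357]);
translate([175, 542, 0]) cube([42, 42, 357]);
translate([405, 542, 0]) cube([42, 42, 357]);
translate([217, 280, 200]) cube([188, 42, 22]);
translate([217, 542, 200]) cube([188, 42, 22]);
translate([175, 322, 200]) cube([42, 220, 22]);
translate([405, 322, 200]) cube([42, 220, 22]);


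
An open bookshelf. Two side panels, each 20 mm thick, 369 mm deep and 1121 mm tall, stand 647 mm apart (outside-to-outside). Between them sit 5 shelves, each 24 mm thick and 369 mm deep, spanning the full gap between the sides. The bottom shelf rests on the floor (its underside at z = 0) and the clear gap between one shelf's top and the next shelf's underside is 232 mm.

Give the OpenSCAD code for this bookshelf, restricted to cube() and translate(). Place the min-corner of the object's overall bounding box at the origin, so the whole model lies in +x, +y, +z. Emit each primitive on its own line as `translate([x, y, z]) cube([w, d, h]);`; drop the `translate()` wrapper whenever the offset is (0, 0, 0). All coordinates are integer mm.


cube([20, 369, 1121]);
translate([627, 0, 0]) cube([20, 369, 1121]);
translate([20, 0, 0]) cube([607, 369, 24]);
translate([20, 0, 256]) cube([607, 369, 24]);
translate([20, 0, 512]) cube([607, 369, 24]);
translate([20, 0, 768]) cube([607, 369, 24]);
translate([20, 0, 1024]) cube([607, 369, 24]);


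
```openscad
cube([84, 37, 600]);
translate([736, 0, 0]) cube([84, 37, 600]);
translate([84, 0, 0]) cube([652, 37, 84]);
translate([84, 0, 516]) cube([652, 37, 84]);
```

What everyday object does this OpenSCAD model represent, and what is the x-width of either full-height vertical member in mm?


A picture frame. The border width is 84 mm.

Four thin pieces enclosing a rectangular opening — a picture frame. The two full-height stiles are 600 mm tall; the top rail sits at z = 516 and is 84 mm tall, so the border above the opening is 600 − 516 = 84 mm, matching the stile x-width.


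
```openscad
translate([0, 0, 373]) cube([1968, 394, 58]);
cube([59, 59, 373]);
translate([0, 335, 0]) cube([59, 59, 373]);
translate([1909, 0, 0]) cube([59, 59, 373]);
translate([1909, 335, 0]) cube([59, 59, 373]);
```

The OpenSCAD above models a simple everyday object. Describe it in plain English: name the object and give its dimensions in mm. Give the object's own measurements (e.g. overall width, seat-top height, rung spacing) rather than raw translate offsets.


A bench: a 1968×394 mm seat slab, 58 mm thick, top at z = 431 mm, on four 59×59 mm square legs flush with the seat corners and standing on z = 0.


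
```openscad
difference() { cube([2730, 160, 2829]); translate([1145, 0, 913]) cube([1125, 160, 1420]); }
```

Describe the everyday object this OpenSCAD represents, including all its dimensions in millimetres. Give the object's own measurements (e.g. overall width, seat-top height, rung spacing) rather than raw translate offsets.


A wall 2730 mm long (x), 160 mm thick (y), 2829 mm tall, with a rectangular window opening cut through it. The opening is 1125 mm wide and 1420 mm tall; its sill is at z = 913 mm and its near (−x) edge is 1145 mm from the wall's −x end. The opening passes through the full wall thickness.


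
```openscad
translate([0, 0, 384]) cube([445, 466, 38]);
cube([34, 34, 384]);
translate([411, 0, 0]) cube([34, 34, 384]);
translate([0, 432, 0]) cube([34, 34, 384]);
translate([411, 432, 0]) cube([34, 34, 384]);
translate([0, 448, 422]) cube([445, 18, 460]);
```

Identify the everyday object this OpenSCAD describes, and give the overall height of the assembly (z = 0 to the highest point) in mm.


A chair. The overall height is 882 mm.

A slab on four corner posts with a tall panel at the back — a chair. The seat slab sits at z = 384 with thickness 38, and the 460 mm backrest starts at the seat top, so the overall height is 384 + 38 + 460 = 882 mm.


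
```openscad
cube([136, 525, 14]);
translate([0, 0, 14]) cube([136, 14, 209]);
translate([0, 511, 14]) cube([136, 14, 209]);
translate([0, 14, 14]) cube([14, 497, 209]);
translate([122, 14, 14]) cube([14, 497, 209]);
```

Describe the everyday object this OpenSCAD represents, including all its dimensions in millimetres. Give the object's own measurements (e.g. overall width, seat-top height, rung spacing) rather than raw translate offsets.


An open-topped rectangular box: outside dimensions 136×525×223 mm, with a uniform wall and base thickness of 14 mm. The base is a full 136×525 slab on the floor; four walls sit on top of the base. The front and back walls (the −y and +y sides) span the full width; the two side walls fit between them.


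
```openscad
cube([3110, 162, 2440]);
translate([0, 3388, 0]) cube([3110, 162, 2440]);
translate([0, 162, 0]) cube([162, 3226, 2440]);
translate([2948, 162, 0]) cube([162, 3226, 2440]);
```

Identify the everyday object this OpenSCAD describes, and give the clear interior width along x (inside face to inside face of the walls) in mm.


A house (or room) frame. The interior width is 2786 mm.

Four 2440 mm walls enclosing a rectangle with no floor or roof — a room or house frame. Outside width is 3110 mm and wall thickness is 162 mm, so the interior width is 3110 − 2 × 162 = 2786 mm.


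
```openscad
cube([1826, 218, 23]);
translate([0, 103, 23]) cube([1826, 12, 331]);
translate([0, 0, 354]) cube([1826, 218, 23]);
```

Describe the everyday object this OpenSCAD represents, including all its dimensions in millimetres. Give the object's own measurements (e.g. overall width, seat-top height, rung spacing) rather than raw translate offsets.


An I-beam lying along x, 1826 mm long. Overall section height 377 mm. Two flanges 218 mm wide (y) and 23 mm thick, one on the floor and one at the top; a web 12 mm thick runs between them, centred on the flange width.


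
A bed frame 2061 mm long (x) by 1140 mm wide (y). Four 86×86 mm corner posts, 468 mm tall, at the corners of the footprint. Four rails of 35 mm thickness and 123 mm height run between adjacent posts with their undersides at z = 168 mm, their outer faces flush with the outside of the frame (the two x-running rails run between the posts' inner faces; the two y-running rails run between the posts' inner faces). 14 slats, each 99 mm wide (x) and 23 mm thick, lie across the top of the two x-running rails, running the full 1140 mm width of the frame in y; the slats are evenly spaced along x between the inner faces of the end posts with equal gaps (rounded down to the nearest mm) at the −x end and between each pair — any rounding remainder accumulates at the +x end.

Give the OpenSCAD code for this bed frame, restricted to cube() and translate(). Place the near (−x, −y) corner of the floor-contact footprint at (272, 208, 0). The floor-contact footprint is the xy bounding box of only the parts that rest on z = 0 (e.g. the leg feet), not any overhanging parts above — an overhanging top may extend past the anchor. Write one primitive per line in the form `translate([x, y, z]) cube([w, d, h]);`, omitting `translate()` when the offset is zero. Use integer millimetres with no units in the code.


translate([272, 208, 0]) cube([86, 86, 468]);
translate([272, 1262, 0]) cube([86, 86, 468]);
translate([2247, 208, 0]) cube([86, 86, 468]);
translate([2247, 1262, 0]) cube([86, 86, 468]);
translate([358, 208, 168]) cube([1889, 35, 123]);
translate([358, 1313, 168]) cube([1889, 35, 123]);
translate([272, 294, 168]) cube([35, 968, 123]);
translate([2298, 294, 168]) cube([35, 968, 123]);
translate([391, 208, 291]) cube([99, 1140, 23]);
translate([523, 208, 291]) cube([99, 1140, 23]);
translate([655, 208, 291]) cube([99, 1140, 23]);
translate([787, 208, 291]) cube([99, 1140, 23]);
translate([919, 208, 291]) cube([99, 1140, 23]);
translate([1051, 208, 291]) cube([99, 1140, 23]);
translate([1183, 208, 291]) cube([99, 1140, 23]);
translate([1315, 208, 291]) cube([99, 1140, 23]);
translate([1447, 208, 291]) cube([99, 1140, 23]);
translate([1579, 208, 291]) cube([99, 1140, 23]);
translate([1711, 208, 291]) cube([99, 1140, 23]);
translate([1843, 208, 291]) cube([99, 1140, 23]);
translate([1975, 208, 291]) cube([99, 1140, 23]);
translate([2107, 208, 291]) cube([99, 1140, 23]);


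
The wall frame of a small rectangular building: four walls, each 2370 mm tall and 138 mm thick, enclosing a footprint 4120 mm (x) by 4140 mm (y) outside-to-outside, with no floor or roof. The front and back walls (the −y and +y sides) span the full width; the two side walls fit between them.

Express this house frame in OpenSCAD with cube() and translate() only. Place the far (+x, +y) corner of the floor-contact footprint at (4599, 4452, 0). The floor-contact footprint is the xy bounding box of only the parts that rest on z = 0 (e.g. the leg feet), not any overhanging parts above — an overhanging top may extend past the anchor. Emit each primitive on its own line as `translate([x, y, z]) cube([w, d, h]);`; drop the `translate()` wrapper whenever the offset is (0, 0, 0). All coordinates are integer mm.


translate([479, 312, 0]) cube([4120, 138, 2370]);
translate([479, 4314, 0]) cube([4120, 138, 2370]);
translate([479, 450, 0]) cube([138, 3864, 2370]);
translate([4461, 450, 0]) cube([138, 3864, 2370]);


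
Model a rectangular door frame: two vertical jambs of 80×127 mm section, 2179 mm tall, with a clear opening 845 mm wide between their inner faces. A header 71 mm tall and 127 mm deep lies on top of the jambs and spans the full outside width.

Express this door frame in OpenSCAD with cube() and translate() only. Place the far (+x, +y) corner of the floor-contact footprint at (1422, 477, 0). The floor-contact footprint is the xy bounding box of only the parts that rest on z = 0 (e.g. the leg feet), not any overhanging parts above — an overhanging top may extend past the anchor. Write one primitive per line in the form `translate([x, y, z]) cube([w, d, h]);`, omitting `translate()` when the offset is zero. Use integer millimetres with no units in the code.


translate([417, 350, 0]) cube([80, 127, 2179]);
translate([1342, 350, 0]) cube([80, 127, 2179]);
translate([417, 350, 2179]) cube([1005, 127, 71]);


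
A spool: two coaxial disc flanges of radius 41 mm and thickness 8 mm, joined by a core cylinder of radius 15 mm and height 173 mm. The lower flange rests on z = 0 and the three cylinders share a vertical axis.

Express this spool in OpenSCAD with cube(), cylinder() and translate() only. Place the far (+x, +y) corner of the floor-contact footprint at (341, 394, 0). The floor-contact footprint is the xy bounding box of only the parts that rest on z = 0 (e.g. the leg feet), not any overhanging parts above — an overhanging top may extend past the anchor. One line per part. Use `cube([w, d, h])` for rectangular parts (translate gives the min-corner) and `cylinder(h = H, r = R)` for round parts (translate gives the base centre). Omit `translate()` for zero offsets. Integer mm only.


translate([300, 353, 0]) cylinder(h = 8, r = 41);
translate([300, 353, 8]) cylinder(h = 173, r = 15);
translate([300, 353, 181]) cylinder(h = 8, r = 41);


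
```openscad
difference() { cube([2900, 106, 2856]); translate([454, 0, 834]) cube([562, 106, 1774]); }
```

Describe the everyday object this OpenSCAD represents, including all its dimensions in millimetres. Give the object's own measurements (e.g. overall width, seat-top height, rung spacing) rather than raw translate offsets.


A wall 2900 mm long (x), 106 mm thick (y), 2856 mm tall, with a rectangular window opening cut through it. The opening is 562 mm wide and 1774 mm tall; its sill is at z = 834 mm and its near (−x) edge is 454 mm from the wall's −x end. The opening passes through the full wall thickness.


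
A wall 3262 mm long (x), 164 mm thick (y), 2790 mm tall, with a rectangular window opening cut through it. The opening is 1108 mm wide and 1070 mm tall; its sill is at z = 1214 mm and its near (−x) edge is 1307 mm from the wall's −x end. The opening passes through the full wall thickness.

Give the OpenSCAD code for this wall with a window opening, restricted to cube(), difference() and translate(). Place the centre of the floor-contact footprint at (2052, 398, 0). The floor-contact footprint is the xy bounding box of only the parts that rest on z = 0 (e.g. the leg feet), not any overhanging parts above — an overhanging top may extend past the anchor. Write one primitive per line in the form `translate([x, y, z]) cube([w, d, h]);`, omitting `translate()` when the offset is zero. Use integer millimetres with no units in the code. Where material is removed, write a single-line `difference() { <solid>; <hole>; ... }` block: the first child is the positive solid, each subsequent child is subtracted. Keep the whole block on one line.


difference() { translate([421, 316, 0]) cube([3262, 164, 2790]); translate([1728, 316, 1214]) cube([1108, 164, 1070]); }


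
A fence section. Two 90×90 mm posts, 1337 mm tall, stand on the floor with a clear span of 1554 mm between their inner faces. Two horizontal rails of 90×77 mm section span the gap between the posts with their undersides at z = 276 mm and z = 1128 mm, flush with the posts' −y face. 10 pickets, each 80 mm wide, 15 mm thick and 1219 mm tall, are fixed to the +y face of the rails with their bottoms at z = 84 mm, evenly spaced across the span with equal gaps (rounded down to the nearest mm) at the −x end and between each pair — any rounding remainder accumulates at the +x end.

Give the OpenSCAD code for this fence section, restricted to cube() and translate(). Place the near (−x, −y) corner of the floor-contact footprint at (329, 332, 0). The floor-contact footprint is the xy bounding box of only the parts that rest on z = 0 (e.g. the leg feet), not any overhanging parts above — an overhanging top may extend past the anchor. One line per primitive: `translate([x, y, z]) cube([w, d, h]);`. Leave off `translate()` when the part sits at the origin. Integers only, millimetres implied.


translate([329, 332, 0]) cube([90, 90, 1337]);
translate([1973, 332, 0]) cube([90, 90, 1337]);
translate([419, 332, 276]) cube([1554, 90, 77]);
translate([419, 332, 1128]) cube([1554, 90, 77]);
translate([487, 422, 84]) cube([80, 15, 1219]);
translate([635, 422, 84]) cube([80, 15, 1219]);
translate([783, 422, 84]) cube([80, 15, 1219]);
translate([931, 422, 84]) cube([80, 15, 1219]);
translate([1079, 422, 84]) cube([80, 15, 1219]);
translate([1227, 422, 84]) cube([80, 15, 1219]);
translate([1375, 422, 84]) cube([80, 15, 1219]);
translate([1523, 422, 84]) cube([80, 15, 1219]);
translate([1671, 422, 84]) cube([80, 15, 1219]);
translate([1819, 422, 84]) cube([80, 15, 1219]);


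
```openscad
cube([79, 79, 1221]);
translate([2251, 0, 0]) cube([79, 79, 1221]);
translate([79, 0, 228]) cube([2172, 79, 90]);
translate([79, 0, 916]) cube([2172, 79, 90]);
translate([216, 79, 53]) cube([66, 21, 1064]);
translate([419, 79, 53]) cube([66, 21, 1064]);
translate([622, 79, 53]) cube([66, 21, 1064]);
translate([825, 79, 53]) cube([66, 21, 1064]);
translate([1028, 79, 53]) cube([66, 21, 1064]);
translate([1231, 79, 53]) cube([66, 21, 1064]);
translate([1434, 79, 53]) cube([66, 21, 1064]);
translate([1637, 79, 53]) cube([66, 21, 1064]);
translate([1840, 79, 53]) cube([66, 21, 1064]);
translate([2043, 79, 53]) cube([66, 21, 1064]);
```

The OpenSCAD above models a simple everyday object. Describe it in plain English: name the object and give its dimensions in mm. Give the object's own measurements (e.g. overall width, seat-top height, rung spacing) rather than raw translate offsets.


A fence section. Two 79×79 mm posts, 1221 mm tall, stand on the floor with a clear span of 2172 mm between their inner faces. Two horizontal rails of 79×90 mm section span the gap between the posts with their undersides at z = 228 mm and z = 916 mm, flush with the posts' −y face. 10 pickets, each 66 mm wide, 21 mm thick and 1064 mm tall, are fixed to the +y face of the rails with their bottoms at z = 53 mm, spaced across the span with a 137 mm gap after the −x post and between neighbouring pickets, with 142 mm left before the +x post.


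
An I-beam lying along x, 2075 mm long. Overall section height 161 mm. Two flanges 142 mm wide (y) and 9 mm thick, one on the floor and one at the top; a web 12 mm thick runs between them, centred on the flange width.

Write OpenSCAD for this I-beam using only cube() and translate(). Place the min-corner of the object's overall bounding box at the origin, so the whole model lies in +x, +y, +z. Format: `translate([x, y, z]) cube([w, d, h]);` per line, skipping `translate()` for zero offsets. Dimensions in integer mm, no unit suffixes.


cube([2075, 142, 9]);
translate([0, 65, 9]) cube([2075, 12, 143]);
translate([0, 0, 152]) cube([2075, 142, 9]);


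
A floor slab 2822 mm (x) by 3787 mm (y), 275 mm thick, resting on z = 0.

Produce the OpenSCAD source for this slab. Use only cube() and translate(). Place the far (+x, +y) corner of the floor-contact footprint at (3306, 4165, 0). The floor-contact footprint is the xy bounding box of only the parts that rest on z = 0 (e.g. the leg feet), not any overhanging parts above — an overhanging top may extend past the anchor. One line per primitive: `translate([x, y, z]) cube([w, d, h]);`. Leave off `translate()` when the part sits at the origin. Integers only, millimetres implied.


translate([484, 378, 0]) cube([2822, 3787, 275]);


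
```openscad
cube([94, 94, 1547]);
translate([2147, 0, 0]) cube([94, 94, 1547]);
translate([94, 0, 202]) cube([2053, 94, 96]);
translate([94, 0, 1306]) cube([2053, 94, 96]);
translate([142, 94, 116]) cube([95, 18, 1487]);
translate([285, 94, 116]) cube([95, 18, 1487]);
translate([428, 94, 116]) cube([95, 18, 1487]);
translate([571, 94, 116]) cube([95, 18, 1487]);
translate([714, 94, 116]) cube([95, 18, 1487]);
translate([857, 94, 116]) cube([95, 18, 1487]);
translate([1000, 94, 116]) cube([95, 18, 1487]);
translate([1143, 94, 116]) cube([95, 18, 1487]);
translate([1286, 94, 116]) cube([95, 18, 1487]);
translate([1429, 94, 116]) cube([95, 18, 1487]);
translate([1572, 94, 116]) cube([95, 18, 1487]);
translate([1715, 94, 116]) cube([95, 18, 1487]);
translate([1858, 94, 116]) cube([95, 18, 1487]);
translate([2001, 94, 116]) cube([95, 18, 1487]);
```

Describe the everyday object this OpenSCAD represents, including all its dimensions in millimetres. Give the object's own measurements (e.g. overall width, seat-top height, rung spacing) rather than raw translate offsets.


A fence section. Two 94×94 mm posts, 1547 mm tall, stand on the floor with a clear span of 2053 mm between their inner faces. Two horizontal rails of 94×96 mm section span the gap between the posts with their undersides at z = 202 mm and z = 1306 mm, flush with the posts' −y face. 14 pickets, each 95 mm wide, 18 mm thick and 1487 mm tall, are fixed to the +y face of the rails with their bottoms at z = 116 mm, spaced across the span with a 48 mm gap after the −x post and between neighbouring pickets, with 51 mm left before the +x post.


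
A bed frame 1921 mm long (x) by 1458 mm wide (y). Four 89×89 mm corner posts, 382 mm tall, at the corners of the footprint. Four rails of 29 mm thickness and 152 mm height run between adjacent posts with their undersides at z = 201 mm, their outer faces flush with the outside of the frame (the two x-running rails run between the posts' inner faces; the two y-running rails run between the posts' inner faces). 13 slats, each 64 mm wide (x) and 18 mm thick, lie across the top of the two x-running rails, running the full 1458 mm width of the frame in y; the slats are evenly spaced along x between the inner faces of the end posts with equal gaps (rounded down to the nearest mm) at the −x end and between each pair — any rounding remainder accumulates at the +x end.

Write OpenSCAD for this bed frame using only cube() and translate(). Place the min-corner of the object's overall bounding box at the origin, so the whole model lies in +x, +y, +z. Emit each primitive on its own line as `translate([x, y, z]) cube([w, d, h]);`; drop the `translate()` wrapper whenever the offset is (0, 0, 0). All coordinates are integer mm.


cube([89, 89, 382]);
translate([0, 1369, 0]) cube([89, 89, 382]);
translate([1832, 0, 0]) cube([89, 89, 382]);
translate([1832, 1369, 0]) cube([89, 89, 382]);
translate([89, 0, 201]) cube([1743, 29, 152]);
translate([89, 1429, 201]) cube([1743, 29, 152]);
translate([0, 89, 201]) cube([29, 1280, 152]);
translate([1892, 89, 201]) cube([29, 1280, 152]);
translate([154, 0, 353]) cube([64, 1458, 18]);
translate([283, 0, 353]) cube([64, 1458, 18]);
translate([412, 0, 353]) cube([64, 1458, 18]);
translate([541, 0, 353]) cube([64, 1458, 18]);
translate([670, 0, 353]) cube([64, 1458, 18]);
translate([799, 0, 353]) cube([64, 1458, 18]);
translate([928, 0, 353]) cube([64, 1458, 18]);
translate([1057, 0, 353]) cube([64, 1458, 18]);
translate([1186, 0, 353]) cube([64, 1458, 18]);
translate([1315, 0, 353]) cube([64, 1458, 18]);
translate([1444, 0, 353]) cube([64, 1458, 18]);
translate([1573, 0, 353]) cube([64, 1458, 18]);
translate([1702, 0, 353]) cube([64, 1458, 18]);


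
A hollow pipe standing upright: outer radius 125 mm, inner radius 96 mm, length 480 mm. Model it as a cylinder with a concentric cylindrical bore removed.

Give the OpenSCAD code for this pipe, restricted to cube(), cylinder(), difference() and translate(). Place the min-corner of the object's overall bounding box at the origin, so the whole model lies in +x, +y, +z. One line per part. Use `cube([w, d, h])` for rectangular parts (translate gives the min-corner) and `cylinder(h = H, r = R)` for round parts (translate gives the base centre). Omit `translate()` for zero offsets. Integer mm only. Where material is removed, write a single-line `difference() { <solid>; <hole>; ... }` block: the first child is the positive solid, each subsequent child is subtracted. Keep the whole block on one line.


difference() { translate([125, 125, 0]) cylinder(h = 480, r = 125); translate([125, 125, 0]) cylinder(h = 480, r = 96); }


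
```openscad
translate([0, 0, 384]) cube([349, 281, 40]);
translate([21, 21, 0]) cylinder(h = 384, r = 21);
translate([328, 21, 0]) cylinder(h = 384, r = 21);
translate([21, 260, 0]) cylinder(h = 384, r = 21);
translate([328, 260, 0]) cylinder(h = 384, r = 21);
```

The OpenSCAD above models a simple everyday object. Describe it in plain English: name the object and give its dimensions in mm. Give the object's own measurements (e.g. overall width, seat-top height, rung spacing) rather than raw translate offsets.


A simple wooden stool: a rectangular seat 349 mm (x) by 281 mm (y), 40 mm thick, top face at z = 424 mm, on four round legs, each 42 mm in diameter. The legs rest on z = 0, each leg's axis is inset half a diameter from the nearest pair of seat edges (so the leg's bounding box is flush with the corner).
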